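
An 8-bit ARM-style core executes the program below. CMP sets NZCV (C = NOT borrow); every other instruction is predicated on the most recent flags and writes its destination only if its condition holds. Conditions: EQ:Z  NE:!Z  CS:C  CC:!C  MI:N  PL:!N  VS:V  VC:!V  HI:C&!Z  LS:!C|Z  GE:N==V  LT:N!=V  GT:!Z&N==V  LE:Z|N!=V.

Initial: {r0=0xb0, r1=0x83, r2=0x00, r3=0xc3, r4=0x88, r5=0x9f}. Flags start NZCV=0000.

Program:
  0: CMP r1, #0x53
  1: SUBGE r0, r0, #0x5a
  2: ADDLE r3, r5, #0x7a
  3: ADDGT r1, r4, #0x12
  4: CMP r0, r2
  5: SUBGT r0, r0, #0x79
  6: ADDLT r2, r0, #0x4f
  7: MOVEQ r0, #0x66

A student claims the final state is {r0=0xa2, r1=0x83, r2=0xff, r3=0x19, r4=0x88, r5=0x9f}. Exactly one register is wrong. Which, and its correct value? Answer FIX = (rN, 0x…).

FIX = (r0, 0xb0)

0: ✓ CMP  NZCV=0011
1: · SUBGE
2: ✓ ADDLE  r3←0x19
3: · ADDGT
4: ✓ CMP  NZCV=1010
5: · SUBGT
6: ✓ ADDLT  r2←0xff
7: · MOVEQ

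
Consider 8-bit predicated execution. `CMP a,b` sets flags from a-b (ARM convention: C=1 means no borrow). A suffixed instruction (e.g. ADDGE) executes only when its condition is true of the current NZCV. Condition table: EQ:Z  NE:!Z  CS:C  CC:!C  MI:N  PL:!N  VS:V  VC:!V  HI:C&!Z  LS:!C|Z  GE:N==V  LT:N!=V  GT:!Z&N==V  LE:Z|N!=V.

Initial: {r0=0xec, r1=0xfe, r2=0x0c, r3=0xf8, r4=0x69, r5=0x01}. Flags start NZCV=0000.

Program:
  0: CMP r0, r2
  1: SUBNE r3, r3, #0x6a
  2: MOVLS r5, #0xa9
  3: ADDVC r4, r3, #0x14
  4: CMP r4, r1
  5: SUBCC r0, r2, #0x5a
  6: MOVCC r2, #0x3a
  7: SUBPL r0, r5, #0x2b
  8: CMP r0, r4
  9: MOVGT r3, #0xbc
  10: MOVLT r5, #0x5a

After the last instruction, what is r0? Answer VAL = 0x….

VAL = 0xb2

[0] flags=1010 → (cmp)
[1] flags=1010 NE?T → r3=0x8e
[2] flags=1010 LS?F → skip
[3] flags=1010 VC?T → r4=0xa2
[4] flags=1000 → (cmp)
[5] flags=1000 CC?T → r0=0xb2
[6] flags=1000 CC?T → r2=0x3a
[7] flags=1000 PL?F → skip
[8] flags=0010 → (cmp)
[9] flags=0010 GT?T → r3=0xbc
[10] flags=0010 LT?F → skip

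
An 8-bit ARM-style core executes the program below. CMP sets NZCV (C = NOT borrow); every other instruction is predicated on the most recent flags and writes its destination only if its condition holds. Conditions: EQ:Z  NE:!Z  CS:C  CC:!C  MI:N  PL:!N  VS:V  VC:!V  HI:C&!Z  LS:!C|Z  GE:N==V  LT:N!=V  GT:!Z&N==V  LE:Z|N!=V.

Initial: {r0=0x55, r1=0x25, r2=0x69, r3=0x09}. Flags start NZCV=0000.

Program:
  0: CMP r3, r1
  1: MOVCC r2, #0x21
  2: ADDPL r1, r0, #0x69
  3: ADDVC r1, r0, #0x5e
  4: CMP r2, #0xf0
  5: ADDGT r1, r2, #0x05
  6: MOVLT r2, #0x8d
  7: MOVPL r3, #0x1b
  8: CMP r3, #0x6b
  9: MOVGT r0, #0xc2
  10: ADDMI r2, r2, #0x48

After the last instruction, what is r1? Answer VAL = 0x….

[0] flags=1000 → (cmp)
[1] flags=1000 CC?T → r2=0x21
[2] flags=1000 PL?F → skip
[3] flags=1000 VC?T → r1=0xb3
[4] flags=0000 → (cmp)
[5] flags=0000 GT?T → r1=0x26
[6] flags=0000 LT?F → skip
[7] flags=0000 PL?T → r3=0x1b
[8] flags=1000 → (cmp)
[9] flags=1000 GT?F → skip
[10] flags=1000 MI?T → r2=0x69

VAL = 0x26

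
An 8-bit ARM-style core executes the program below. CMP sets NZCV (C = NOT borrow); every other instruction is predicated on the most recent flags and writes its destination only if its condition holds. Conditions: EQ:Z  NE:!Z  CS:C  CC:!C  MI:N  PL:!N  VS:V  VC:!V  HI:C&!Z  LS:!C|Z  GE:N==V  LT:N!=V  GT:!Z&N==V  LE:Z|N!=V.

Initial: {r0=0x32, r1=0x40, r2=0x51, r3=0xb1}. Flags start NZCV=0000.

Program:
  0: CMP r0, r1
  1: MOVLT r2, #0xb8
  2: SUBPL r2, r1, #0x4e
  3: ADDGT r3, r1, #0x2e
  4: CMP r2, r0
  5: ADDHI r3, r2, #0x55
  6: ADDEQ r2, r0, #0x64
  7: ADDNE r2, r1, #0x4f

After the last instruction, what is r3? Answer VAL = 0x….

0: ✓ CMP  NZCV=1000
1: ✓ MOVLT  r2←0xb8
2: · SUBPL
3: · ADDGT
4: ✓ CMP  NZCV=1010
5: ✓ ADDHI  r3←0x0d
6: · ADDEQ
7: ✓ ADDNE  r2←0x8f

VAL = 0x0d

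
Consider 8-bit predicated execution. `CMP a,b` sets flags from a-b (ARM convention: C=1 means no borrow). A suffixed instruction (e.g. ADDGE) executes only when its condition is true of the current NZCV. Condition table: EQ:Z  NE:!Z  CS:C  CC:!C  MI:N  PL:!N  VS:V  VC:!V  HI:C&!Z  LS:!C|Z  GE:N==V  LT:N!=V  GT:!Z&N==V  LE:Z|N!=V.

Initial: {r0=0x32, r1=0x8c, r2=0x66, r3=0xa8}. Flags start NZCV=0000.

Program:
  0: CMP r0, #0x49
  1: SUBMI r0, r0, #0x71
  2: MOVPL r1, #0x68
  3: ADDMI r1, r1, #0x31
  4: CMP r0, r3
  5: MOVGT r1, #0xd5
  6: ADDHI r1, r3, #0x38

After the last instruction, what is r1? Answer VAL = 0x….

[0] flags=1000 → (cmp)
[1] flags=1000 MI?T → r0=0xc1
[2] flags=1000 PL?F → skip
[3] flags=1000 MI?T → r1=0xbd
[4] flags=0010 → (cmp)
[5] flags=0010 GT?T → r1=0xd5
[6] flags=0010 HI?T → r1=0xe0

VAL = 0xe0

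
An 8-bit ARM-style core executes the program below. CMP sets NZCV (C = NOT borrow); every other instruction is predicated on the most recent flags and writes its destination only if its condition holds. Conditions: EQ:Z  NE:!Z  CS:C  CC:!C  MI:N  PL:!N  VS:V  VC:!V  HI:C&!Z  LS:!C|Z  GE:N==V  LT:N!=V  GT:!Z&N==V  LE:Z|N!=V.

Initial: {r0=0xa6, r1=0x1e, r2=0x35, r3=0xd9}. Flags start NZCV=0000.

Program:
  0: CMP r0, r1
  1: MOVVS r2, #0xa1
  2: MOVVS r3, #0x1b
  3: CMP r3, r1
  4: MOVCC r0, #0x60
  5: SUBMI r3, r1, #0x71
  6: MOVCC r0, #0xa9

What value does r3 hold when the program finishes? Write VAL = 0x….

VAL = 0xad

0: ✓ CMP  NZCV=1010
1: · MOVVS
2: · MOVVS
3: ✓ CMP  NZCV=1010
4: · MOVCC
5: ✓ SUBMI  r3←0xad
6: · MOVCC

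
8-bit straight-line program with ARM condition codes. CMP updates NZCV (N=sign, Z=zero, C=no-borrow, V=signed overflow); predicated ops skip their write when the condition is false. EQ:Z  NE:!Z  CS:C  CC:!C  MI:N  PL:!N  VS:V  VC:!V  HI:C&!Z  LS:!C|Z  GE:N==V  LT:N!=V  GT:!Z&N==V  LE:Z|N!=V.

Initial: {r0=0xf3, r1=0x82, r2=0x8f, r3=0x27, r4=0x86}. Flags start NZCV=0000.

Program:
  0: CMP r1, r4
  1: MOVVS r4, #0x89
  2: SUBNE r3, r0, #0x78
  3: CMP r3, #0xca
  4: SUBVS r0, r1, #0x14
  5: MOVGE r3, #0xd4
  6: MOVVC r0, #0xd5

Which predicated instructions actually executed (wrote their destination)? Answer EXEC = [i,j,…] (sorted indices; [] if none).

[0] flags=1000 → (cmp)
[1] flags=1000 VS?F → skip
[2] flags=1000 NE?T → r3=0x7b
[3] flags=1001 → (cmp)
[4] flags=1001 VS?T → r0=0x6e
[5] flags=1001 GE?T → r3=0xd4
[6] flags=1001 VC?F → skip

EXEC = [2,4,5]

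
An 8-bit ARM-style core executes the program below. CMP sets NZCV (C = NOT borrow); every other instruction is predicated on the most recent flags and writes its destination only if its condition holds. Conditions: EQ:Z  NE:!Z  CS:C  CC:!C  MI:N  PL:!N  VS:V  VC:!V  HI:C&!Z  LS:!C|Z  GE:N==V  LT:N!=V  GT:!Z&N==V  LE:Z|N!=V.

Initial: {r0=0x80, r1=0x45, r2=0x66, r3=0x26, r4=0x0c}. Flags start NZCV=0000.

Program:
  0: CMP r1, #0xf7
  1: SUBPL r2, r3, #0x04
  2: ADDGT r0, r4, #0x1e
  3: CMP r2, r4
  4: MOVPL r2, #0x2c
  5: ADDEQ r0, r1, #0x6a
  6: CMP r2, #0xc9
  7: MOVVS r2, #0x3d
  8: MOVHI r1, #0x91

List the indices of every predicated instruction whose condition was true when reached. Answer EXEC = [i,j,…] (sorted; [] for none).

0: ✓ CMP  NZCV=0000
1: ✓ SUBPL  r2←0x22
2: ✓ ADDGT  r0←0x2a
3: ✓ CMP  NZCV=0010
4: ✓ MOVPL  r2←0x2c
5: · ADDEQ
6: ✓ CMP  NZCV=0000
7: · MOVVS
8: · MOVHI

EXEC = [1,2,4]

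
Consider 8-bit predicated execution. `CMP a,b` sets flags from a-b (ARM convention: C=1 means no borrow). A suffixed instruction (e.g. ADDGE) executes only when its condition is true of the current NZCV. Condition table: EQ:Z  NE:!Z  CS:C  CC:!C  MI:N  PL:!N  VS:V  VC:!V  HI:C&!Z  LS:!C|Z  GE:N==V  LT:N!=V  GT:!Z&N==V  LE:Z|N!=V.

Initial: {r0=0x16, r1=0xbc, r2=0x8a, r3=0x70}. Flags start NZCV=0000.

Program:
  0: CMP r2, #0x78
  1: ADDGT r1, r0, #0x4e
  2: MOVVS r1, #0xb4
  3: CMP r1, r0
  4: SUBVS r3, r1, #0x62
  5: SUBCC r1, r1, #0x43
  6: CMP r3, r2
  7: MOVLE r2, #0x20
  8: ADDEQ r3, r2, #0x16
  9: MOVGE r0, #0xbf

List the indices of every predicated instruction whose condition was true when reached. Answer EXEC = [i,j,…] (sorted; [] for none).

EXEC = [2,9]

0: ✓ CMP  NZCV=0011
1: · ADDGT
2: ✓ MOVVS  r1←0xb4
3: ✓ CMP  NZCV=1010
4: · SUBVS
5: · SUBCC
6: ✓ CMP  NZCV=1001
7: · MOVLE
8: · ADDEQ
9: ✓ MOVGE  r0←0xbf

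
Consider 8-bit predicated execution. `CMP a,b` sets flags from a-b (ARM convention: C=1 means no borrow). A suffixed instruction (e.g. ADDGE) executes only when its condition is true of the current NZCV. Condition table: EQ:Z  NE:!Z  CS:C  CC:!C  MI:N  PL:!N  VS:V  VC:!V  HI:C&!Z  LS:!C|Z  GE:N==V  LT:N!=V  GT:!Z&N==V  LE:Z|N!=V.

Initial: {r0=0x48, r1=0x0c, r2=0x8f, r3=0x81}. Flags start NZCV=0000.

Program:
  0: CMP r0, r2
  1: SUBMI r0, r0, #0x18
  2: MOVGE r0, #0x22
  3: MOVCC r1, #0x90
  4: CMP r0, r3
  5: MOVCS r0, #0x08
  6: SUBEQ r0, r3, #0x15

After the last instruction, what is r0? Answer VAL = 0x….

0: ✓ CMP  NZCV=1001
1: ✓ SUBMI  r0←0x30
2: ✓ MOVGE  r0←0x22
3: ✓ MOVCC  r1←0x90
4: ✓ CMP  NZCV=1001
5: · MOVCS
6: · SUBEQ

VAL = 0x22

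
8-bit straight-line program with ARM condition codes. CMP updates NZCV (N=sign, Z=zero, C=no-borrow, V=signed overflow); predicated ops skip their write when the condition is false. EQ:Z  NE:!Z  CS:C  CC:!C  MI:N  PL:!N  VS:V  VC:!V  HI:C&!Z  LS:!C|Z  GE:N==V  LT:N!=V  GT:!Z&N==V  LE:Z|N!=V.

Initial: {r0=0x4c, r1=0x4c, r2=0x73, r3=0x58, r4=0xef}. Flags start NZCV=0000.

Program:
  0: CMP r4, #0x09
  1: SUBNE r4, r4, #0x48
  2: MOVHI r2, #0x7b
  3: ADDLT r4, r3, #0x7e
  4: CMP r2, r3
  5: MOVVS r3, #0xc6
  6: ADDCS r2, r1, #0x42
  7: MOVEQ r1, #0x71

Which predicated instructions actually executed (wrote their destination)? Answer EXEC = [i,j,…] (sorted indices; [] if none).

EXEC = [1,2,3,6]

0: ✓ CMP  NZCV=1010
1: ✓ SUBNE  r4←0xa7
2: ✓ MOVHI  r2←0x7b
3: ✓ ADDLT  r4←0xd6
4: ✓ CMP  NZCV=0010
5: · MOVVS
6: ✓ ADDCS  r2←0x8e
7: · MOVEQ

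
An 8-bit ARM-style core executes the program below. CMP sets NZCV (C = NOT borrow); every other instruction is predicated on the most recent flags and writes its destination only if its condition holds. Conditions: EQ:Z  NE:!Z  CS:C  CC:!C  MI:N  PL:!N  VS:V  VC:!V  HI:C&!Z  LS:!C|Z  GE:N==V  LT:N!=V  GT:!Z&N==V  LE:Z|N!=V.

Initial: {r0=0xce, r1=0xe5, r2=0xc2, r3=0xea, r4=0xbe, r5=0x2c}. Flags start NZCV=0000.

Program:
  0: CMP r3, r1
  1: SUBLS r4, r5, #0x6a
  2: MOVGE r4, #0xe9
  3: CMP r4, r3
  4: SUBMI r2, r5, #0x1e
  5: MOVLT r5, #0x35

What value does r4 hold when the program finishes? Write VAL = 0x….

VAL = 0xe9

[0] flags=0010 → (cmp)
[1] flags=0010 LS?F → skip
[2] flags=0010 GE?T → r4=0xe9
[3] flags=1000 → (cmp)
[4] flags=1000 MI?T → r2=0x0e
[5] flags=1000 LT?T → r5=0x35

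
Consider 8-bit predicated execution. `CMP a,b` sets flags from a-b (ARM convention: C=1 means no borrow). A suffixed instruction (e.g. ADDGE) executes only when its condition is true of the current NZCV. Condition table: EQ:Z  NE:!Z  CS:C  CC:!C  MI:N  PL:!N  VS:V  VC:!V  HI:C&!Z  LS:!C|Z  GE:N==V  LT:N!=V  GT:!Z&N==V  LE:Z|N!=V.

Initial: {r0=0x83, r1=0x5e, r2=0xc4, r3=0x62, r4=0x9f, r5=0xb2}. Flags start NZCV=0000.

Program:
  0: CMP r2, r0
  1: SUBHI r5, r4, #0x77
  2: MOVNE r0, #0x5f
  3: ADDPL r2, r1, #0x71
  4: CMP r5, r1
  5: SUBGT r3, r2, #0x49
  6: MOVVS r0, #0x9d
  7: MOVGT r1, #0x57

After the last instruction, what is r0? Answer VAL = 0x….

[0] flags=0010 → (cmp)
[1] flags=0010 HI?T → r5=0x28
[2] flags=0010 NE?T → r0=0x5f
[3] flags=0010 PL?T → r2=0xcf
[4] flags=1000 → (cmp)
[5] flags=1000 GT?F → skip
[6] flags=1000 VS?F → skip
[7] flags=1000 GT?F → skip

VAL = 0x5f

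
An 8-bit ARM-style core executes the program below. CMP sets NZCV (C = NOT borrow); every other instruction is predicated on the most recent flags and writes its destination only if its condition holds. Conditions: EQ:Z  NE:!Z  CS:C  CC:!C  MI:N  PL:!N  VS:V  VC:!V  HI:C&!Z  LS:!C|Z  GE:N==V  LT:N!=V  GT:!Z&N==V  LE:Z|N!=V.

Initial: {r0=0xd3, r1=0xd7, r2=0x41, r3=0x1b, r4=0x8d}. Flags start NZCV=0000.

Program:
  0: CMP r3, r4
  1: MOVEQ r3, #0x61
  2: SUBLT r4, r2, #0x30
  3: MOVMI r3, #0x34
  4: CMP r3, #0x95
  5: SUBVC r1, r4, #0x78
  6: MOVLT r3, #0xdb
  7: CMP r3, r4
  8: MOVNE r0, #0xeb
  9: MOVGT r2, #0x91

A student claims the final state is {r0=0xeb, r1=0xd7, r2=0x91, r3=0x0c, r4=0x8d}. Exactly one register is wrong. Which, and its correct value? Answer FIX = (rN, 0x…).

FIX = (r3, 0x34)

0: ✓ CMP  NZCV=1001
1: · MOVEQ
2: · SUBLT
3: ✓ MOVMI  r3←0x34
4: ✓ CMP  NZCV=1001
5: · SUBVC
6: · MOVLT
7: ✓ CMP  NZCV=1001
8: ✓ MOVNE  r0←0xeb
9: ✓ MOVGT  r2←0x91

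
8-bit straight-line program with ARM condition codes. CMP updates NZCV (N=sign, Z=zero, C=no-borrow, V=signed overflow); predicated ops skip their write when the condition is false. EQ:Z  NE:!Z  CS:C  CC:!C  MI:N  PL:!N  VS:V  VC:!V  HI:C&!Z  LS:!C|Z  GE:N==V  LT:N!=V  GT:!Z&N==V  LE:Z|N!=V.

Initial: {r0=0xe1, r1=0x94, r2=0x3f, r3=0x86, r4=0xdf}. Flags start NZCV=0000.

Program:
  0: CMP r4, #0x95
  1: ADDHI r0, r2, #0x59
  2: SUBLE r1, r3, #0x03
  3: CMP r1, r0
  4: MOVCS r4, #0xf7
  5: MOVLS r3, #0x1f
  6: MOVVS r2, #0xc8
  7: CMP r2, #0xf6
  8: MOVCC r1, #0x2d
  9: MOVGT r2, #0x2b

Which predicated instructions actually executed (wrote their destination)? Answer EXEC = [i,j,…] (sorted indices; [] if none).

EXEC = [1,5,8,9]

[0] flags=0010 → (cmp)
[1] flags=0010 HI?T → r0=0x98
[2] flags=0010 LE?F → skip
[3] flags=1000 → (cmp)
[4] flags=1000 CS?F → skip
[5] flags=1000 LS?T → r3=0x1f
[6] flags=1000 VS?F → skip
[7] flags=0000 → (cmp)
[8] flags=0000 CC?T → r1=0x2d
[9] flags=0000 GT?T → r2=0x2b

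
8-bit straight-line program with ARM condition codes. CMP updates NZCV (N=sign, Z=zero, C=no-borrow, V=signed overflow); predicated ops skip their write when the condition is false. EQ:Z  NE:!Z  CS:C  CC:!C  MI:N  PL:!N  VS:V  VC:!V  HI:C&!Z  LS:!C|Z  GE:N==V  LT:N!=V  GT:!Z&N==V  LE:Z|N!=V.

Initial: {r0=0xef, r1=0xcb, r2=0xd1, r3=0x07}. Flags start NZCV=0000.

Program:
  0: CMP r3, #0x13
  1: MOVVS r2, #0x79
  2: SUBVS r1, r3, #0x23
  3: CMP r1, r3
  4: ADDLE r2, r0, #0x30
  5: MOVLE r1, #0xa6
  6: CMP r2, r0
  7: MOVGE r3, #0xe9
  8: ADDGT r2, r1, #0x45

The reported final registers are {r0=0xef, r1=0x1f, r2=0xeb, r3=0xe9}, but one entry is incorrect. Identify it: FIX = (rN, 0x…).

[0] flags=1000 → (cmp)
[1] flags=1000 VS?F → skip
[2] flags=1000 VS?F → skip
[3] flags=1010 → (cmp)
[4] flags=1010 LE?T → r2=0x1f
[5] flags=1010 LE?T → r1=0xa6
[6] flags=0000 → (cmp)
[7] flags=0000 GE?T → r3=0xe9
[8] flags=0000 GT?T → r2=0xeb

FIX = (r1, 0xa6)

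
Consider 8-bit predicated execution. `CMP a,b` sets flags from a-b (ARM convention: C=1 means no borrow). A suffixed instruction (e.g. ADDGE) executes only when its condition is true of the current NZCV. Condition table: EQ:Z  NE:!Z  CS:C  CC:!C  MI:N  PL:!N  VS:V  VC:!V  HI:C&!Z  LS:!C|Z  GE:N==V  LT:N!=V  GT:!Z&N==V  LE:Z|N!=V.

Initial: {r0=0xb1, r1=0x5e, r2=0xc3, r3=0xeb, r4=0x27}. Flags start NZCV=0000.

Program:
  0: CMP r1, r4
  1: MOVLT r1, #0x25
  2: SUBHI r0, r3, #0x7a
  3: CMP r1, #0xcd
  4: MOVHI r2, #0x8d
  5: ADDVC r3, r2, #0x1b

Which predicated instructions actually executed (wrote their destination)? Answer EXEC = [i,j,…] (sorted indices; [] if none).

EXEC = [2]

0: ✓ CMP  NZCV=0010
1: · MOVLT
2: ✓ SUBHI  r0←0x71
3: ✓ CMP  NZCV=1001
4: · MOVHI
5: · ADDVC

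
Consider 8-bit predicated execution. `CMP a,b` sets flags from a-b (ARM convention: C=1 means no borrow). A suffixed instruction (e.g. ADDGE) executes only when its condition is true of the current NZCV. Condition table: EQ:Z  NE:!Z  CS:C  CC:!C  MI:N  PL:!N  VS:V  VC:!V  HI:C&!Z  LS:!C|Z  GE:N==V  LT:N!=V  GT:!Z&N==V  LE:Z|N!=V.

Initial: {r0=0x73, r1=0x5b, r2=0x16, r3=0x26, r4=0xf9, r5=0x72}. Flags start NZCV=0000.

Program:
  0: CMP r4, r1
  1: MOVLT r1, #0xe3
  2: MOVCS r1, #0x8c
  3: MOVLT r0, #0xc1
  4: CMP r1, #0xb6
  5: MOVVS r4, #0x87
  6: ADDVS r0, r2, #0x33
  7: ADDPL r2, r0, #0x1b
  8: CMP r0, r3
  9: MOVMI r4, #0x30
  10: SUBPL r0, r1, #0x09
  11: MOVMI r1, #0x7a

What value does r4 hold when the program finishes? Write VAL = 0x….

0: ✓ CMP  NZCV=1010
1: ✓ MOVLT  r1←0xe3
2: ✓ MOVCS  r1←0x8c
3: ✓ MOVLT  r0←0xc1
4: ✓ CMP  NZCV=1000
5: · MOVVS
6: · ADDVS
7: · ADDPL
8: ✓ CMP  NZCV=1010
9: ✓ MOVMI  r4←0x30
10: · SUBPL
11: ✓ MOVMI  r1←0x7a

VAL = 0x30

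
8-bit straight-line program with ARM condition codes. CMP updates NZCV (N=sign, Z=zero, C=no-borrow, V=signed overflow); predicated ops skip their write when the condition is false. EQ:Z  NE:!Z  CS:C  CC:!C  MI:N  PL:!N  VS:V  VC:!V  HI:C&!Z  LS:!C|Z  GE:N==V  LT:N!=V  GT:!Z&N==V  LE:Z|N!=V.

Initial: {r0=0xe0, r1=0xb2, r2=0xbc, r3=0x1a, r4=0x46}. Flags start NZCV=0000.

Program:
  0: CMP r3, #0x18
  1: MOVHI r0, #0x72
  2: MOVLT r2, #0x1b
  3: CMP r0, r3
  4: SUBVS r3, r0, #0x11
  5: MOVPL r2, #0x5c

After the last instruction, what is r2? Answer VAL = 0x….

0: ✓ CMP  NZCV=0010
1: ✓ MOVHI  r0←0x72
2: · MOVLT
3: ✓ CMP  NZCV=0010
4: · SUBVS
5: ✓ MOVPL  r2←0x5c

VAL = 0x5c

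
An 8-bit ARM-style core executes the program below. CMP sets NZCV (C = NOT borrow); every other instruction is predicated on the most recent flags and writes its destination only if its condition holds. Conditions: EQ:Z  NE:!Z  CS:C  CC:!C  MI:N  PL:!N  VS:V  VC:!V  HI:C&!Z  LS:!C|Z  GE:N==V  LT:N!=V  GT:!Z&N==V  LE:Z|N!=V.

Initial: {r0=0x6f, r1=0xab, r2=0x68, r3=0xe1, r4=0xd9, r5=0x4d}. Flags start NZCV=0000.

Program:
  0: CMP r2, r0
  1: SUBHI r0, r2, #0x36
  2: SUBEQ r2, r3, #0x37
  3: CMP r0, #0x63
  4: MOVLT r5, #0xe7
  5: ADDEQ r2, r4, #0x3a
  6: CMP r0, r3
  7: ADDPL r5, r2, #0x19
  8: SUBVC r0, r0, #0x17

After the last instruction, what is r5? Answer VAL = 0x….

VAL = 0x4d

0: ✓ CMP  NZCV=1000
1: · SUBHI
2: · SUBEQ
3: ✓ CMP  NZCV=0010
4: · MOVLT
5: · ADDEQ
6: ✓ CMP  NZCV=1001
7: · ADDPL
8: · SUBVC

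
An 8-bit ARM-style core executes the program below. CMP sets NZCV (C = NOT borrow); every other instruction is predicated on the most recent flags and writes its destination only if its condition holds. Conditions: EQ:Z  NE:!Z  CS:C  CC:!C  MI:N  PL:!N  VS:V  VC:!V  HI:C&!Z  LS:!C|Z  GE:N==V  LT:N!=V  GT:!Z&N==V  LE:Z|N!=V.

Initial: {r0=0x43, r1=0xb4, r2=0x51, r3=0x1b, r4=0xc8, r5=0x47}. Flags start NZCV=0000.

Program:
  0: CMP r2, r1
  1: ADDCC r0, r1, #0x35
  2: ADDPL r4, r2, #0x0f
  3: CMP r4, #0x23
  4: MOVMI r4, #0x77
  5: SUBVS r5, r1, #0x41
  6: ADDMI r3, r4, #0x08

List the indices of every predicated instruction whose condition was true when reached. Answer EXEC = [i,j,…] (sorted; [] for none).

0: ✓ CMP  NZCV=1001
1: ✓ ADDCC  r0←0xe9
2: · ADDPL
3: ✓ CMP  NZCV=1010
4: ✓ MOVMI  r4←0x77
5: · SUBVS
6: ✓ ADDMI  r3←0x7f

EXEC = [1,4,6]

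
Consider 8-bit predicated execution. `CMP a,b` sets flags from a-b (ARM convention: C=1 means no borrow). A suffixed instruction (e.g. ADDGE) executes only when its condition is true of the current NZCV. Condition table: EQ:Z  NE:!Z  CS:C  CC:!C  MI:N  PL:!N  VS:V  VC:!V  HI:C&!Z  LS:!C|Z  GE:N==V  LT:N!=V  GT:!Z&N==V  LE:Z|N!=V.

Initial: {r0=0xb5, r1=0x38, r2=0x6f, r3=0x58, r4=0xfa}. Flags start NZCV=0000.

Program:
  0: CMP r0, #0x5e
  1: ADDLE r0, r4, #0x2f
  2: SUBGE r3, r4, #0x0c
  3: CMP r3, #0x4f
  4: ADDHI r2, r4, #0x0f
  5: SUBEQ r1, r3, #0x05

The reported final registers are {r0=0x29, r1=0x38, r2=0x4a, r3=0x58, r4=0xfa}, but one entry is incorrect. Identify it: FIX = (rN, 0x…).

[0] flags=0011 → (cmp)
[1] flags=0011 LE?T → r0=0x29
[2] flags=0011 GE?F → skip
[3] flags=0010 → (cmp)
[4] flags=0010 HI?T → r2=0x09
[5] flags=0010 EQ?F → skip

FIX = (r2, 0x09)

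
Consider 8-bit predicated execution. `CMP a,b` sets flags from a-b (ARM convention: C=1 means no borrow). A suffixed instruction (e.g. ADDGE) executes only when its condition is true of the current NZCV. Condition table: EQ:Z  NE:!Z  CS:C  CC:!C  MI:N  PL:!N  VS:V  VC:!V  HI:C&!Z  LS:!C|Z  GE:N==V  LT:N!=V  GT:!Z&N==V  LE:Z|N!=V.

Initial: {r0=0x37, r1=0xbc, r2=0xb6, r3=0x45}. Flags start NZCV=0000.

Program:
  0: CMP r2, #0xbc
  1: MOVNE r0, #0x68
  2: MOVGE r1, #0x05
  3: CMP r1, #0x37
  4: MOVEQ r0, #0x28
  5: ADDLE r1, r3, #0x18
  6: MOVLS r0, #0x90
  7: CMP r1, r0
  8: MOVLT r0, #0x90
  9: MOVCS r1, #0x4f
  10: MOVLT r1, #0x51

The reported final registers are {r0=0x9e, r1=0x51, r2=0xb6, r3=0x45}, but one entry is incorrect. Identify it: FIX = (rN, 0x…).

0: ✓ CMP  NZCV=1000
1: ✓ MOVNE  r0←0x68
2: · MOVGE
3: ✓ CMP  NZCV=1010
4: · MOVEQ
5: ✓ ADDLE  r1←0x5d
6: · MOVLS
7: ✓ CMP  NZCV=1000
8: ✓ MOVLT  r0←0x90
9: · MOVCS
10: ✓ MOVLT  r1←0x51

FIX = (r0, 0x90)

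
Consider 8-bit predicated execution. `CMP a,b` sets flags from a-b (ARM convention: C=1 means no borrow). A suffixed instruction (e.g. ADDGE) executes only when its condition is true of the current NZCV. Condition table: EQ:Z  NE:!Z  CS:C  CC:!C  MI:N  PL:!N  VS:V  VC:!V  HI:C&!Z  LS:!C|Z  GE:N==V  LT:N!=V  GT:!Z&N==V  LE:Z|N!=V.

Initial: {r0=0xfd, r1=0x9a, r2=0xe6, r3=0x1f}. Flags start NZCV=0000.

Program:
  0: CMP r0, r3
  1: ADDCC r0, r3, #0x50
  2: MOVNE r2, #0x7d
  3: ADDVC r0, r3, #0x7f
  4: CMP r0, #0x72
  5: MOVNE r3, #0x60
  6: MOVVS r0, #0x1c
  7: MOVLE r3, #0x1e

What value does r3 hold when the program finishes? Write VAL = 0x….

0: ✓ CMP  NZCV=1010
1: · ADDCC
2: ✓ MOVNE  r2←0x7d
3: ✓ ADDVC  r0←0x9e
4: ✓ CMP  NZCV=0011
5: ✓ MOVNE  r3←0x60
6: ✓ MOVVS  r0←0x1c
7: ✓ MOVLE  r3←0x1e

VAL = 0x1e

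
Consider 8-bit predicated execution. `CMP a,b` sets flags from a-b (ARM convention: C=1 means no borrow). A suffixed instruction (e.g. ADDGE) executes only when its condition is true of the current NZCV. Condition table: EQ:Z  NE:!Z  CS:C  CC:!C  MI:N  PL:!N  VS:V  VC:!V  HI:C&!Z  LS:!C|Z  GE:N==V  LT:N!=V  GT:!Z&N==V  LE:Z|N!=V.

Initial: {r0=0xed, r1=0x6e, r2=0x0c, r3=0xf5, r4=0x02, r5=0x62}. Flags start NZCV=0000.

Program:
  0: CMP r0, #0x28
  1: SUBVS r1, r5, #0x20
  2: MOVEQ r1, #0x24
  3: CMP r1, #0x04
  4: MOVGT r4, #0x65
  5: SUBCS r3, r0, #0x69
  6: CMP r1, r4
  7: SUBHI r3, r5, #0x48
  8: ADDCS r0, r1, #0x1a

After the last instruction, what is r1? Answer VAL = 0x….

0: ✓ CMP  NZCV=1010
1: · SUBVS
2: · MOVEQ
3: ✓ CMP  NZCV=0010
4: ✓ MOVGT  r4←0x65
5: ✓ SUBCS  r3←0x84
6: ✓ CMP  NZCV=0010
7: ✓ SUBHI  r3←0x1a
8: ✓ ADDCS  r0←0x88

VAL = 0x6e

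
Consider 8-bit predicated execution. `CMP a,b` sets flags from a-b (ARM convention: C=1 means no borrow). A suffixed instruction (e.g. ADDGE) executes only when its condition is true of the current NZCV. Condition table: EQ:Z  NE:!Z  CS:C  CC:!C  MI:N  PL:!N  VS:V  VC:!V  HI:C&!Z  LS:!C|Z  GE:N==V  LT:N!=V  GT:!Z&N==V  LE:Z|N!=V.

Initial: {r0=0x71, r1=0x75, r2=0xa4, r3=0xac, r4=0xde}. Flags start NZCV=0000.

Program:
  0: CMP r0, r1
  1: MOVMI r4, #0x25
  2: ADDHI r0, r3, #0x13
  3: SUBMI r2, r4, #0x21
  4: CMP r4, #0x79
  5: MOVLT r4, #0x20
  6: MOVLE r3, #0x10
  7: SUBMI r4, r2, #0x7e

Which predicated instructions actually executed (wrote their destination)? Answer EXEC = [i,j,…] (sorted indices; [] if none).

[0] flags=1000 → (cmp)
[1] flags=1000 MI?T → r4=0x25
[2] flags=1000 HI?F → skip
[3] flags=1000 MI?T → r2=0x04
[4] flags=1000 → (cmp)
[5] flags=1000 LT?T → r4=0x20
[6] flags=1000 LE?T → r3=0x10
[7] flags=1000 MI?T → r4=0x86

EXEC = [1,3,5,6,7]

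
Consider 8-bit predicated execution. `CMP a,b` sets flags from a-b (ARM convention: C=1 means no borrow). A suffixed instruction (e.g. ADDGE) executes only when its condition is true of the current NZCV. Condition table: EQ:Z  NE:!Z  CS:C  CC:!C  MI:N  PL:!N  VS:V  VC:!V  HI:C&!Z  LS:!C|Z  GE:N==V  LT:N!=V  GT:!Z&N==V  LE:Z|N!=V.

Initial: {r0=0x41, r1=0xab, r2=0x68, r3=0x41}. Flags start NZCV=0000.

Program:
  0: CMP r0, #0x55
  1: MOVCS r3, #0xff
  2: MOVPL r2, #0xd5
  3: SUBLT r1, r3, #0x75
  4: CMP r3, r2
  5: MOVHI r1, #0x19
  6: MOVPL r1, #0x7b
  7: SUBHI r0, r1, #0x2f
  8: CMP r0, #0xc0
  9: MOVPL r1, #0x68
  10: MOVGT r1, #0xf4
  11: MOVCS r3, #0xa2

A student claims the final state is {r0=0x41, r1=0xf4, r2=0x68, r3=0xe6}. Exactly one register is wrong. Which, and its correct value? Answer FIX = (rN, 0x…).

FIX = (r3, 0x41)

[0] flags=1000 → (cmp)
[1] flags=1000 CS?F → skip
[2] flags=1000 PL?F → skip
[3] flags=1000 LT?T → r1=0xcc
[4] flags=1000 → (cmp)
[5] flags=1000 HI?F → skip
[6] flags=1000 PL?F → skip
[7] flags=1000 HI?F → skip
[8] flags=1001 → (cmp)
[9] flags=1001 PL?F → skip
[10] flags=1001 GT?T → r1=0xf4
[11] flags=1001 CS?F → skip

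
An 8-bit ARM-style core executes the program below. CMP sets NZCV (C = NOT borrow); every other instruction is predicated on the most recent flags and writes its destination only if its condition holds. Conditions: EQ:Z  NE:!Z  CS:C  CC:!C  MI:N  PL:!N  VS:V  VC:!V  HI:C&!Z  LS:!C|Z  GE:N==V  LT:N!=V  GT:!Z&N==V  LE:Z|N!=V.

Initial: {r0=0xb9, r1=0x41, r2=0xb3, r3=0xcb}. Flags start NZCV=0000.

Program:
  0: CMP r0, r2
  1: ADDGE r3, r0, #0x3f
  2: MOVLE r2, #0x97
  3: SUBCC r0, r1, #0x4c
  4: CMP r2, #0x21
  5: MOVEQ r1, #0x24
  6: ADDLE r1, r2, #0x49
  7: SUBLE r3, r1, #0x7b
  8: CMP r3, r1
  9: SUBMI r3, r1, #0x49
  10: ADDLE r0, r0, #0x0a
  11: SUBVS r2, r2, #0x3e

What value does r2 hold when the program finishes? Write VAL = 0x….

VAL = 0xb3

0: ✓ CMP  NZCV=0010
1: ✓ ADDGE  r3←0xf8
2: · MOVLE
3: · SUBCC
4: ✓ CMP  NZCV=1010
5: · MOVEQ
6: ✓ ADDLE  r1←0xfc
7: ✓ SUBLE  r3←0x81
8: ✓ CMP  NZCV=1000
9: ✓ SUBMI  r3←0xb3
10: ✓ ADDLE  r0←0xc3
11: · SUBVS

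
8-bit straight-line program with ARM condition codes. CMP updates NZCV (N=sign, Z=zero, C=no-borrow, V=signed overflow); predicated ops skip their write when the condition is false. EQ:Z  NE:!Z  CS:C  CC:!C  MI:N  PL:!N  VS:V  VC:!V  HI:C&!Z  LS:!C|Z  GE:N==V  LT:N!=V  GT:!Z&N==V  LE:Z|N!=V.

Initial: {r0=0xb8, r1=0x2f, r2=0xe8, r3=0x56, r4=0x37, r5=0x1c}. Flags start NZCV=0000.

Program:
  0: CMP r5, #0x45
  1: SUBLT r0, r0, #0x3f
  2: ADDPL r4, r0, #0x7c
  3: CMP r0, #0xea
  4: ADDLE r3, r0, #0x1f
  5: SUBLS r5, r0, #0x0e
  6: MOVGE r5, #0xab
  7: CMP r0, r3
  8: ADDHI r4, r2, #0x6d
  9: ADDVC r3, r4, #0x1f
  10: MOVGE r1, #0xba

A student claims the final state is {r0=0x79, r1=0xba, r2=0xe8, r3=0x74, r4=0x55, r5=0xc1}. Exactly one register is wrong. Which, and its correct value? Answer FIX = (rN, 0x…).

[0] flags=1000 → (cmp)
[1] flags=1000 LT?T → r0=0x79
[2] flags=1000 PL?F → skip
[3] flags=1001 → (cmp)
[4] flags=1001 LE?F → skip
[5] flags=1001 LS?T → r5=0x6b
[6] flags=1001 GE?T → r5=0xab
[7] flags=0010 → (cmp)
[8] flags=0010 HI?T → r4=0x55
[9] flags=0010 VC?T → r3=0x74
[10] flags=0010 GE?T → r1=0xba

FIX = (r5, 0xab)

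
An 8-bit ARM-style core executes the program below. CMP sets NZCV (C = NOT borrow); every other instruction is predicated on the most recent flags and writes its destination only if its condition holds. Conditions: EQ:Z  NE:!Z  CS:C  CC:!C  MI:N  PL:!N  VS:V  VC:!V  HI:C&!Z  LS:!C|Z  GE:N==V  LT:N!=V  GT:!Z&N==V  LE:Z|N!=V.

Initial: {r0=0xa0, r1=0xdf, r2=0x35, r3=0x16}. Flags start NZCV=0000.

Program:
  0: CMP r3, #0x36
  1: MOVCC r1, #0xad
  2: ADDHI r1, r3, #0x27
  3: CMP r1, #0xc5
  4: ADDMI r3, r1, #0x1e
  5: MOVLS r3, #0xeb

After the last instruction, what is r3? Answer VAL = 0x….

VAL = 0xeb

0: ✓ CMP  NZCV=1000
1: ✓ MOVCC  r1←0xad
2: · ADDHI
3: ✓ CMP  NZCV=1000
4: ✓ ADDMI  r3←0xcb
5: ✓ MOVLS  r3←0xeb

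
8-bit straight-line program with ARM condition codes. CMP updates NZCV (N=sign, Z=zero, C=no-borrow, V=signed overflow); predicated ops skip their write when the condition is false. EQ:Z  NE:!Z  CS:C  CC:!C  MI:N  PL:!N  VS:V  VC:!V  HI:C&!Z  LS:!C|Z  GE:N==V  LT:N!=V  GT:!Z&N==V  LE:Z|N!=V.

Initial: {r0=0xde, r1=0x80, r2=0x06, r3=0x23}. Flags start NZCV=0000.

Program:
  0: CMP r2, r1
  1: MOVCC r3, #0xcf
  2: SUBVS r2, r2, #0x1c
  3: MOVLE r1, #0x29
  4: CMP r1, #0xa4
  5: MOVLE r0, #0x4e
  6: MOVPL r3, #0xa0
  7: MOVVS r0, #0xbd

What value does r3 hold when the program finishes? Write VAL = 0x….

0: ✓ CMP  NZCV=1001
1: ✓ MOVCC  r3←0xcf
2: ✓ SUBVS  r2←0xea
3: · MOVLE
4: ✓ CMP  NZCV=1000
5: ✓ MOVLE  r0←0x4e
6: · MOVPL
7: · MOVVS

VAL = 0xcf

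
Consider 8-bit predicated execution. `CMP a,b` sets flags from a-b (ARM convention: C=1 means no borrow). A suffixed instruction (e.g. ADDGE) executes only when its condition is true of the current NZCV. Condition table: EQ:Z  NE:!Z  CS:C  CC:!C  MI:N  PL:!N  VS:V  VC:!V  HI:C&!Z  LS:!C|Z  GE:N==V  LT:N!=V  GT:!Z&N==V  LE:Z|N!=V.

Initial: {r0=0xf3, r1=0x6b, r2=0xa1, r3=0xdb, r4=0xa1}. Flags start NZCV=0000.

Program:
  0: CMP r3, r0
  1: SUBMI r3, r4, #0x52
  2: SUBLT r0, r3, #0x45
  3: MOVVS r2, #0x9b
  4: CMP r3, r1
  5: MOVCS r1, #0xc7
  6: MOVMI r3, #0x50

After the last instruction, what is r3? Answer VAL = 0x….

VAL = 0x50

0: ✓ CMP  NZCV=1000
1: ✓ SUBMI  r3←0x4f
2: ✓ SUBLT  r0←0x0a
3: · MOVVS
4: ✓ CMP  NZCV=1000
5: · MOVCS
6: ✓ MOVMI  r3←0x50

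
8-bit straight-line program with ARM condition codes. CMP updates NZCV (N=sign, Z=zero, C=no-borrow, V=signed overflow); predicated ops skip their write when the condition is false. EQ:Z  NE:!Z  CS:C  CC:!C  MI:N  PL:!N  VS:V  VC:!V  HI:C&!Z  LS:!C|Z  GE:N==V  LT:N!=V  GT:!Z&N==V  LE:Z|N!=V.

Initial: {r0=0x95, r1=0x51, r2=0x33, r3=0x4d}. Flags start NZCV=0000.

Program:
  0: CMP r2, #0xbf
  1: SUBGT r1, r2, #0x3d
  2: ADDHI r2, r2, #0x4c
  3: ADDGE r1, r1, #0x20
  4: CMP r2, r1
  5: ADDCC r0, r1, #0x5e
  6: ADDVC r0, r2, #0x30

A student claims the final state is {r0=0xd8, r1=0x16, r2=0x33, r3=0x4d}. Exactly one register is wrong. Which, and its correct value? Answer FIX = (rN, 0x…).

FIX = (r0, 0x63)

[0] flags=0000 → (cmp)
[1] flags=0000 GT?T → r1=0xf6
[2] flags=0000 HI?F → skip
[3] flags=0000 GE?T → r1=0x16
[4] flags=0010 → (cmp)
[5] flags=0010 CC?F → skip
[6] flags=0010 VC?T → r0=0x63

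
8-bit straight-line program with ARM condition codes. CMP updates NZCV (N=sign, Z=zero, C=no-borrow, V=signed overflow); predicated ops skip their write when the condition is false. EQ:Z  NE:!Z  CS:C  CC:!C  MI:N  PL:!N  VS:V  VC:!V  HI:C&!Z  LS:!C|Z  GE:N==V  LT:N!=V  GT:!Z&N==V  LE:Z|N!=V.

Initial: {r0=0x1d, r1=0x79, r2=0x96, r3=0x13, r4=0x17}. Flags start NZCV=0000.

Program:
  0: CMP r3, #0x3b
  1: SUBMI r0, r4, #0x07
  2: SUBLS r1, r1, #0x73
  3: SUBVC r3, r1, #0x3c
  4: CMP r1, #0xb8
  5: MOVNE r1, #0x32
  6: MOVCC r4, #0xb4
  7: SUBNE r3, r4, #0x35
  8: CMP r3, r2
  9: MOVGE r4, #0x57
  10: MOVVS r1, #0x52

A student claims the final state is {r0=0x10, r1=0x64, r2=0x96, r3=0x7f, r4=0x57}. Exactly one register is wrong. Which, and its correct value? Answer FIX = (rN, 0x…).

FIX = (r1, 0x52)

0: ✓ CMP  NZCV=1000
1: ✓ SUBMI  r0←0x10
2: ✓ SUBLS  r1←0x06
3: ✓ SUBVC  r3←0xca
4: ✓ CMP  NZCV=0000
5: ✓ MOVNE  r1←0x32
6: ✓ MOVCC  r4←0xb4
7: ✓ SUBNE  r3←0x7f
8: ✓ CMP  NZCV=1001
9: ✓ MOVGE  r4←0x57
10: ✓ MOVVS  r1←0x52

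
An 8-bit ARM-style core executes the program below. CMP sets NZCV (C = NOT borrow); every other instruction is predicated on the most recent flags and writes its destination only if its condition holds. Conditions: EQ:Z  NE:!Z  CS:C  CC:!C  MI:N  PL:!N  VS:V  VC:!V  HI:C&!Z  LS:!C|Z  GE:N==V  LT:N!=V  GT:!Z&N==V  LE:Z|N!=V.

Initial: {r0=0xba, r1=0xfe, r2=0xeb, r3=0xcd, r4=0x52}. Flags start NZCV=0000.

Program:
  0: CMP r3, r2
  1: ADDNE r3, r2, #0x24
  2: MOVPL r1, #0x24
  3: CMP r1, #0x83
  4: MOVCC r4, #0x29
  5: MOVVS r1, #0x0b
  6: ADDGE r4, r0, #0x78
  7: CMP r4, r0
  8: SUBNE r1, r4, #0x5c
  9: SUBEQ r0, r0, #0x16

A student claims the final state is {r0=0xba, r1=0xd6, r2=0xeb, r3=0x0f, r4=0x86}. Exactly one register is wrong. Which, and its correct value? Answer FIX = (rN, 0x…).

0: ✓ CMP  NZCV=1000
1: ✓ ADDNE  r3←0x0f
2: · MOVPL
3: ✓ CMP  NZCV=0010
4: · MOVCC
5: · MOVVS
6: ✓ ADDGE  r4←0x32
7: ✓ CMP  NZCV=0000
8: ✓ SUBNE  r1←0xd6
9: · SUBEQ

FIX = (r4, 0x32)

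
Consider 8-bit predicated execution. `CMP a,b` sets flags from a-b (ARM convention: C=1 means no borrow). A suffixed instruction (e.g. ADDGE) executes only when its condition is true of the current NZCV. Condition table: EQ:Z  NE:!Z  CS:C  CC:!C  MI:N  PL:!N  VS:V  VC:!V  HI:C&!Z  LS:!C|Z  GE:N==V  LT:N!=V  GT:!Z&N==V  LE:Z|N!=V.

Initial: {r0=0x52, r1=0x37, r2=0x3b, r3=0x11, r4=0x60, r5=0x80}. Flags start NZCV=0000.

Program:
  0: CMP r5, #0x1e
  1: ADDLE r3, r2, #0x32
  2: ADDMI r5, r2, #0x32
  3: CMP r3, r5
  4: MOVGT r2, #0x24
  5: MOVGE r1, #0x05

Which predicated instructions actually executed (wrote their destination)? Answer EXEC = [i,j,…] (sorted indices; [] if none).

[0] flags=0011 → (cmp)
[1] flags=0011 LE?T → r3=0x6d
[2] flags=0011 MI?F → skip
[3] flags=1001 → (cmp)
[4] flags=1001 GT?T → r2=0x24
[5] flags=1001 GE?T → r1=0x05

EXEC = [1,4,5]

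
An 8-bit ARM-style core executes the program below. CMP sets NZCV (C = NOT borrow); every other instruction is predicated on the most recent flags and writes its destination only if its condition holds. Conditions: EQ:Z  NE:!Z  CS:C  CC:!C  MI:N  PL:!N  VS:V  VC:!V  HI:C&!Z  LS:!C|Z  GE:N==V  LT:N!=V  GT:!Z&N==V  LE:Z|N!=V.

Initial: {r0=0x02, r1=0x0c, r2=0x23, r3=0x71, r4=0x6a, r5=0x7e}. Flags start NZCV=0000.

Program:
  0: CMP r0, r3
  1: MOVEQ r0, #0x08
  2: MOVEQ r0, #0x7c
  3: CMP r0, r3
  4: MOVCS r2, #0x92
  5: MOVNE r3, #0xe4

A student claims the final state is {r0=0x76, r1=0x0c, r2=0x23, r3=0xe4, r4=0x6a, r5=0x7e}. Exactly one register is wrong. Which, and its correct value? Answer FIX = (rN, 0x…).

FIX = (r0, 0x02)

[0] flags=1000 → (cmp)
[1] flags=1000 EQ?F → skip
[2] flags=1000 EQ?F → skip
[3] flags=1000 → (cmp)
[4] flags=1000 CS?F → skip
[5] flags=1000 NE?T → r3=0xe4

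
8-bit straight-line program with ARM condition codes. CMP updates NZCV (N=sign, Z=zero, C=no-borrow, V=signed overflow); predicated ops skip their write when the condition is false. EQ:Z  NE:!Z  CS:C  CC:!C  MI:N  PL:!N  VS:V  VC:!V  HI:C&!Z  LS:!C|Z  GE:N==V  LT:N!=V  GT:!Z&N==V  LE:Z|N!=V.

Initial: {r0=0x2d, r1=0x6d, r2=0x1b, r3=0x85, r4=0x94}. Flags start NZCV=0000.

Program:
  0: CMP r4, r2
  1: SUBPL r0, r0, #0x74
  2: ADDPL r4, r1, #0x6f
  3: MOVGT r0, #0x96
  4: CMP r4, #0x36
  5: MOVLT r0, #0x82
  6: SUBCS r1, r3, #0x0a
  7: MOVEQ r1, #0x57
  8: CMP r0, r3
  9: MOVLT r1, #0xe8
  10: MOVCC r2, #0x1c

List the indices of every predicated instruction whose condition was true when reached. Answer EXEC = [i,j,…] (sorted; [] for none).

EXEC = [1,2,5,6,9,10]

[0] flags=0011 → (cmp)
[1] flags=0011 PL?T → r0=0xb9
[2] flags=0011 PL?T → r4=0xdc
[3] flags=0011 GT?F → skip
[4] flags=1010 → (cmp)
[5] flags=1010 LT?T → r0=0x82
[6] flags=1010 CS?T → r1=0x7b
[7] flags=1010 EQ?F → skip
[8] flags=1000 → (cmp)
[9] flags=1000 LT?T → r1=0xe8
[10] flags=1000 CC?T → r2=0x1c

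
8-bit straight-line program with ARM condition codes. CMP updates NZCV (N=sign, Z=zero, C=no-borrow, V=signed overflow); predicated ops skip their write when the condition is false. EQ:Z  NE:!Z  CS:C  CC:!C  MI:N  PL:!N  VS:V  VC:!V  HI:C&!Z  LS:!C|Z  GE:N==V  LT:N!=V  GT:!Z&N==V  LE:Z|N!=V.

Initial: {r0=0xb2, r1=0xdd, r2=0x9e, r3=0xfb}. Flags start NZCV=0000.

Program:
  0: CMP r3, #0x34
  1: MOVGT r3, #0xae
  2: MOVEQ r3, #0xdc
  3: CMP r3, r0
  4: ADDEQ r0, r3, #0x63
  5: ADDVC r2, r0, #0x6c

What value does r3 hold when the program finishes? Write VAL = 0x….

VAL = 0xfb

0: ✓ CMP  NZCV=1010
1: · MOVGT
2: · MOVEQ
3: ✓ CMP  NZCV=0010
4: · ADDEQ
5: ✓ ADDVC  r2←0x1e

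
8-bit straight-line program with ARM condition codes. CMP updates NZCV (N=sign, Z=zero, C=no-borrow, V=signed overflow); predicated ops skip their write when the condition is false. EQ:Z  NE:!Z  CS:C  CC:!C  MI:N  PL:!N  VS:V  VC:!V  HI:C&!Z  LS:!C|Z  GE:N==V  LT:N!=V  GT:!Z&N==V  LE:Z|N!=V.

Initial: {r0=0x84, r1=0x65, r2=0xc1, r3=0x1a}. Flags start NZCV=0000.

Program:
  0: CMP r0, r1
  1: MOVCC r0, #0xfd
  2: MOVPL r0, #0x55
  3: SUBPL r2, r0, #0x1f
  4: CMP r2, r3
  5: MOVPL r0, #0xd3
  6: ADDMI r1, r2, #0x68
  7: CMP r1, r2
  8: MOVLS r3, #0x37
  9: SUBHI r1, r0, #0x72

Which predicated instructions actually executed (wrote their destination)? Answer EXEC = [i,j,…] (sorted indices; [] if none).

EXEC = [2,3,5,9]

[0] flags=0011 → (cmp)
[1] flags=0011 CC?F → skip
[2] flags=0011 PL?T → r0=0x55
[3] flags=0011 PL?T → r2=0x36
[4] flags=0010 → (cmp)
[5] flags=0010 PL?T → r0=0xd3
[6] flags=0010 MI?F → skip
[7] flags=0010 → (cmp)
[8] flags=0010 LS?F → skip
[9] flags=0010 HI?T → r1=0x61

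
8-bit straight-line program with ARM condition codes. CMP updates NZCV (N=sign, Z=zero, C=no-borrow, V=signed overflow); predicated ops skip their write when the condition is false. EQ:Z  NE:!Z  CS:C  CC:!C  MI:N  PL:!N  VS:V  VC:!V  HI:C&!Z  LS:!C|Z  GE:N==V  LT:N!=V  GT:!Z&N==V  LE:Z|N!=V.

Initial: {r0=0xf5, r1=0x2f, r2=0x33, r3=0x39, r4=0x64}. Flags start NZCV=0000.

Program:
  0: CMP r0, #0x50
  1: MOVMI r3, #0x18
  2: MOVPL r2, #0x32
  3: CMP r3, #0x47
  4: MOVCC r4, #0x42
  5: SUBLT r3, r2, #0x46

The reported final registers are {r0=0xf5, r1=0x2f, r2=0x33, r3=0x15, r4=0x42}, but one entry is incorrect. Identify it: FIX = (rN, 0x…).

[0] flags=1010 → (cmp)
[1] flags=1010 MI?T → r3=0x18
[2] flags=1010 PL?F → skip
[3] flags=1000 → (cmp)
[4] flags=1000 CC?T → r4=0x42
[5] flags=1000 LT?T → r3=0xed

FIX = (r3, 0xed)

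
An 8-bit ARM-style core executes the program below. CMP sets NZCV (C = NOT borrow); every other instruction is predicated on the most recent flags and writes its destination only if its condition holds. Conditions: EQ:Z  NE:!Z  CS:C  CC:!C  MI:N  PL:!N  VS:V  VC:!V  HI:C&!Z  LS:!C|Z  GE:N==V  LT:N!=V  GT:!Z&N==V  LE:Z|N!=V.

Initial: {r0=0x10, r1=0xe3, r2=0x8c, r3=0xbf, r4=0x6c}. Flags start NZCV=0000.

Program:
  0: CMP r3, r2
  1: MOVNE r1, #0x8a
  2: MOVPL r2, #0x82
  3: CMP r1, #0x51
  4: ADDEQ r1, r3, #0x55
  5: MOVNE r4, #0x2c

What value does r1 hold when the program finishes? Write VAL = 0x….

[0] flags=0010 → (cmp)
[1] flags=0010 NE?T → r1=0x8a
[2] flags=0010 PL?T → r2=0x82
[3] flags=0011 → (cmp)
[4] flags=0011 EQ?F → skip
[5] flags=0011 NE?T → r4=0x2c

VAL = 0x8a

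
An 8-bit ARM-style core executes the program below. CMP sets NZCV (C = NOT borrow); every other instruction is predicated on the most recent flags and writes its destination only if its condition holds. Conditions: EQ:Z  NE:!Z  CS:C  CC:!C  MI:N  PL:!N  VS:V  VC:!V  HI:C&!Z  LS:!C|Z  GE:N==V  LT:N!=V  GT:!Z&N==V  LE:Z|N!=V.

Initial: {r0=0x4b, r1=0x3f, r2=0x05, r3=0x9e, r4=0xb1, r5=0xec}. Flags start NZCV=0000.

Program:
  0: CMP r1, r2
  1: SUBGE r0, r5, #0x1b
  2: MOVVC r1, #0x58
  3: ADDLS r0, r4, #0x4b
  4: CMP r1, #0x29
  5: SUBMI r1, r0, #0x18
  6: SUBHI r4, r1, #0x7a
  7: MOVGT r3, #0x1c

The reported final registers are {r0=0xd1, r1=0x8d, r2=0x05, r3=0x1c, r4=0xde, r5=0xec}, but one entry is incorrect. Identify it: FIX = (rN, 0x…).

[0] flags=0010 → (cmp)
[1] flags=0010 GE?T → r0=0xd1
[2] flags=0010 VC?T → r1=0x58
[3] flags=0010 LS?F → skip
[4] flags=0010 → (cmp)
[5] flags=0010 MI?F → skip
[6] flags=0010 HI?T → r4=0xde
[7] flags=0010 GT?T → r3=0x1c

FIX = (r1, 0x58)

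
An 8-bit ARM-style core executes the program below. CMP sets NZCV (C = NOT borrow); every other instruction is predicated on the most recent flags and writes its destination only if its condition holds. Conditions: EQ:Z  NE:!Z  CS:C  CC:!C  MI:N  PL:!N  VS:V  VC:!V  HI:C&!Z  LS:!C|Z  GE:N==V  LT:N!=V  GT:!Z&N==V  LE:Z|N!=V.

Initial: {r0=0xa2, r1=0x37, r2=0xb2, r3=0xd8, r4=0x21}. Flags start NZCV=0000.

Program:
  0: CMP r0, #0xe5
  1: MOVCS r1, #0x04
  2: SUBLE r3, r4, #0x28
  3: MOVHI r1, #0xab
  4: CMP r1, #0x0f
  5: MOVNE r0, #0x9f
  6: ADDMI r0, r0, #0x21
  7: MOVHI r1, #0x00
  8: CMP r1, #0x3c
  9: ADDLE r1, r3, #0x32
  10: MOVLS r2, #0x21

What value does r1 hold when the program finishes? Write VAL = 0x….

0: ✓ CMP  NZCV=1000
1: · MOVCS
2: ✓ SUBLE  r3←0xf9
3: · MOVHI
4: ✓ CMP  NZCV=0010
5: ✓ MOVNE  r0←0x9f
6: · ADDMI
7: ✓ MOVHI  r1←0x00
8: ✓ CMP  NZCV=1000
9: ✓ ADDLE  r1←0x2b
10: ✓ MOVLS  r2←0x21

VAL = 0x2b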